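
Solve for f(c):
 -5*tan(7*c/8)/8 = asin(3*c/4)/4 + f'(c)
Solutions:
 f(c) = C1 - c*asin(3*c/4)/4 - sqrt(16 - 9*c^2)/12 + 5*log(cos(7*c/8))/7


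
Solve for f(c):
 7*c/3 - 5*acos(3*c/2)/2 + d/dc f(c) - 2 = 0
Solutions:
 f(c) = C1 - 7*c^2/6 + 5*c*acos(3*c/2)/2 + 2*c - 5*sqrt(4 - 9*c^2)/6


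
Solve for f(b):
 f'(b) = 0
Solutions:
 f(b) = C1


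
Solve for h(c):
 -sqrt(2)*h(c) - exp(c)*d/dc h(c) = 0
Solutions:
 h(c) = C1*exp(sqrt(2)*exp(-c))


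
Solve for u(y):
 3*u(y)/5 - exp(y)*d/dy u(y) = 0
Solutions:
 u(y) = C1*exp(-3*exp(-y)/5)


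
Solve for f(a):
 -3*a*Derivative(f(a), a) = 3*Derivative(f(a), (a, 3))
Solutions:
 f(a) = C1 + Integral(C2*airyai(-a) + C3*airybi(-a), a)


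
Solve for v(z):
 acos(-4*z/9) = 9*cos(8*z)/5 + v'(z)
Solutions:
 v(z) = C1 + z*acos(-4*z/9) + sqrt(81 - 16*z^2)/4 - 9*sin(8*z)/40


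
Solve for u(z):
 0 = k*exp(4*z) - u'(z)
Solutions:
 u(z) = C1 + k*exp(4*z)/4


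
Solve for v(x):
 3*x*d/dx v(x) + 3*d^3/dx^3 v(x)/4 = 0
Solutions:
 v(x) = C1 + Integral(C2*airyai(-2^(2/3)*x) + C3*airybi(-2^(2/3)*x), x)


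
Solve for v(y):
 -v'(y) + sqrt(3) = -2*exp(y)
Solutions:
 v(y) = C1 + sqrt(3)*y + 2*exp(y)


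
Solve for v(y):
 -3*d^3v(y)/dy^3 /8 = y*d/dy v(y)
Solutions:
 v(y) = C1 + Integral(C2*airyai(-2*3^(2/3)*y/3) + C3*airybi(-2*3^(2/3)*y/3), y)


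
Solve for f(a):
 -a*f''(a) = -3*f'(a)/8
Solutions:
 f(a) = C1 + C2*a^(11/8)


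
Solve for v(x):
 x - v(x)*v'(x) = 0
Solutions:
 v(x) = -sqrt(C1 + x^2)
 v(x) = sqrt(C1 + x^2)


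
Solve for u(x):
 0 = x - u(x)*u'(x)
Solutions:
 u(x) = -sqrt(C1 + x^2)
 u(x) = sqrt(C1 + x^2)


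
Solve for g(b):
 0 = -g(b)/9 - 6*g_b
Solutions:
 g(b) = C1*exp(-b/54)


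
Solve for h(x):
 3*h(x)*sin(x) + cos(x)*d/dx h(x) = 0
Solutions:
 h(x) = C1*cos(x)^3


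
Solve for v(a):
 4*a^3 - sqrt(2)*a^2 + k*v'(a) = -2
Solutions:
 v(a) = C1 - a^4/k + sqrt(2)*a^3/(3*k) - 2*a/k


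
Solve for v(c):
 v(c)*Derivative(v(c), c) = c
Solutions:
 v(c) = -sqrt(C1 + c^2)
 v(c) = sqrt(C1 + c^2)


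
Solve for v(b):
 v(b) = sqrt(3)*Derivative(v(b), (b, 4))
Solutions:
 v(b) = C1*exp(-3^(7/8)*b/3) + C2*exp(3^(7/8)*b/3) + C3*sin(3^(7/8)*b/3) + C4*cos(3^(7/8)*b/3)


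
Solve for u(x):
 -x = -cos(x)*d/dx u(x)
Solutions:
 u(x) = C1 + Integral(x/cos(x), x)


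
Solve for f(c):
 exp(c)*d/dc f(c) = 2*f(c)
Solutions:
 f(c) = C1*exp(-2*exp(-c))


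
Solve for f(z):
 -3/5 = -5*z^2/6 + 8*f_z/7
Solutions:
 f(z) = C1 + 35*z^3/144 - 21*z/40


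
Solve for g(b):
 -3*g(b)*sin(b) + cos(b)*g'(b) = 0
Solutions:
 g(b) = C1/cos(b)^3


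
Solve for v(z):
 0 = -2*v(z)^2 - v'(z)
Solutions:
 v(z) = 1/(C1 + 2*z)


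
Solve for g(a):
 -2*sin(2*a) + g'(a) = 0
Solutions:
 g(a) = C1 - cos(2*a)


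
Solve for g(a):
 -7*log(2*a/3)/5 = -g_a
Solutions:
 g(a) = C1 + 7*a*log(a)/5 - 7*a*log(3)/5 - 7*a/5 + 7*a*log(2)/5


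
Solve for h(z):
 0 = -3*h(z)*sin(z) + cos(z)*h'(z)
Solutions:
 h(z) = C1/cos(z)^3


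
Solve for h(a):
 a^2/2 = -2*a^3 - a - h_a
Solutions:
 h(a) = C1 - a^4/2 - a^3/6 - a^2/2


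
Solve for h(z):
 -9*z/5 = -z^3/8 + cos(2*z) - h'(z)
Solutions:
 h(z) = C1 - z^4/32 + 9*z^2/10 + sin(2*z)/2


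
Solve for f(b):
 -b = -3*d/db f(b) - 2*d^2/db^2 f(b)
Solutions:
 f(b) = C1 + C2*exp(-3*b/2) + b^2/6 - 2*b/9


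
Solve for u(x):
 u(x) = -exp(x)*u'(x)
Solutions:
 u(x) = C1*exp(exp(-x))


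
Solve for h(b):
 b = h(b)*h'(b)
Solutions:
 h(b) = -sqrt(C1 + b^2)
 h(b) = sqrt(C1 + b^2)


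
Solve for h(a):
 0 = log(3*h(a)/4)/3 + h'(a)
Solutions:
 -3*Integral(1/(-log(_y) - log(3) + 2*log(2)), (_y, h(a))) = C1 - a


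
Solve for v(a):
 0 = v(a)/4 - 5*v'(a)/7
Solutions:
 v(a) = C1*exp(7*a/20)


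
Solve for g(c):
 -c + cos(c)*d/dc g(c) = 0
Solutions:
 g(c) = C1 + Integral(c/cos(c), c)


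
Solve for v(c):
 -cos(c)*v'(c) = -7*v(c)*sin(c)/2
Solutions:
 v(c) = C1/cos(c)^(7/2)


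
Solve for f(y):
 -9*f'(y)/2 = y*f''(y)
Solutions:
 f(y) = C1 + C2/y^(7/2)


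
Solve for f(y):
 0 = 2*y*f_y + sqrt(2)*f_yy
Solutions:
 f(y) = C1 + C2*erf(2^(3/4)*y/2)


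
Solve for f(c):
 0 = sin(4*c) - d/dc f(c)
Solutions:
 f(c) = C1 - cos(4*c)/4


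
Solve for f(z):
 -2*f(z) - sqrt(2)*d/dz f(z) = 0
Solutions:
 f(z) = C1*exp(-sqrt(2)*z)


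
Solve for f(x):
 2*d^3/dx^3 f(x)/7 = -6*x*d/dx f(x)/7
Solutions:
 f(x) = C1 + Integral(C2*airyai(-3^(1/3)*x) + C3*airybi(-3^(1/3)*x), x)


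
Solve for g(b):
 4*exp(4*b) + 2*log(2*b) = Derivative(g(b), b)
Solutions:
 g(b) = C1 + 2*b*log(b) + 2*b*(-1 + log(2)) + exp(4*b)


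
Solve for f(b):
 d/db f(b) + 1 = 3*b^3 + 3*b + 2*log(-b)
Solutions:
 f(b) = C1 + 3*b^4/4 + 3*b^2/2 + 2*b*log(-b) - 3*b


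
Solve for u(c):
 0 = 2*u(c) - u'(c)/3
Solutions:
 u(c) = C1*exp(6*c)


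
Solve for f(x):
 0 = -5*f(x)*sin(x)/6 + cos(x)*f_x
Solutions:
 f(x) = C1/cos(x)^(5/6)


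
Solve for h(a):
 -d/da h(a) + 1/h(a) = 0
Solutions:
 h(a) = -sqrt(C1 + 2*a)
 h(a) = sqrt(C1 + 2*a)


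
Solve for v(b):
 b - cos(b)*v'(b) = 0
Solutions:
 v(b) = C1 + Integral(b/cos(b), b)


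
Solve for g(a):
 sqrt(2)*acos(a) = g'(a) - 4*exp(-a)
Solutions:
 g(a) = C1 + sqrt(2)*a*acos(a) - sqrt(2)*sqrt(1 - a^2) - 4*exp(-a)


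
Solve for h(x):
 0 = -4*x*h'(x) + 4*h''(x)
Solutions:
 h(x) = C1 + C2*erfi(sqrt(2)*x/2)


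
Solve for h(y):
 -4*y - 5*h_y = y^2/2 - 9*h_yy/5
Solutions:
 h(y) = C1 + C2*exp(25*y/9) - y^3/30 - 109*y^2/250 - 981*y/3125


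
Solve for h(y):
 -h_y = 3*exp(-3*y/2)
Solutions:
 h(y) = C1 + 2*exp(-3*y/2)


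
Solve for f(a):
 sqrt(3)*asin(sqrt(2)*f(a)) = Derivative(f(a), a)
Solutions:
 Integral(1/asin(sqrt(2)*_y), (_y, f(a))) = C1 + sqrt(3)*a


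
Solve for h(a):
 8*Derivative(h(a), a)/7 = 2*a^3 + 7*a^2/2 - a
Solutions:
 h(a) = C1 + 7*a^4/16 + 49*a^3/48 - 7*a^2/16


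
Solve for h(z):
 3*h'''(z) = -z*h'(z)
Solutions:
 h(z) = C1 + Integral(C2*airyai(-3^(2/3)*z/3) + C3*airybi(-3^(2/3)*z/3), z)


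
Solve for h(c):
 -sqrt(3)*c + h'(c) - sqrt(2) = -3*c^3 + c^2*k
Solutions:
 h(c) = C1 - 3*c^4/4 + c^3*k/3 + sqrt(3)*c^2/2 + sqrt(2)*c


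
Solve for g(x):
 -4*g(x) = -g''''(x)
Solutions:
 g(x) = C1*exp(-sqrt(2)*x) + C2*exp(sqrt(2)*x) + C3*sin(sqrt(2)*x) + C4*cos(sqrt(2)*x)


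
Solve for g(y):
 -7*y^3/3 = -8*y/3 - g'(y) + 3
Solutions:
 g(y) = C1 + 7*y^4/12 - 4*y^2/3 + 3*y


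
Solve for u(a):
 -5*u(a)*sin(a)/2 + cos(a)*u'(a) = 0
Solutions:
 u(a) = C1/cos(a)^(5/2)


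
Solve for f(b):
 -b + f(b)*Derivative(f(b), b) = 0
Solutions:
 f(b) = -sqrt(C1 + b^2)
 f(b) = sqrt(C1 + b^2)


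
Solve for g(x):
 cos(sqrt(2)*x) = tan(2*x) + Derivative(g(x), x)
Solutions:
 g(x) = C1 + log(cos(2*x))/2 + sqrt(2)*sin(sqrt(2)*x)/2


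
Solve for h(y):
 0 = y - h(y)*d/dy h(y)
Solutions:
 h(y) = -sqrt(C1 + y^2)
 h(y) = sqrt(C1 + y^2)


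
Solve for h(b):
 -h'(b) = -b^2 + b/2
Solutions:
 h(b) = C1 + b^3/3 - b^2/4


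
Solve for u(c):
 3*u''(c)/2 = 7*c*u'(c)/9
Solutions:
 u(c) = C1 + C2*erfi(sqrt(21)*c/9)


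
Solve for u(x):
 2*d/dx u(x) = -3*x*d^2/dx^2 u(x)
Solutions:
 u(x) = C1 + C2*x^(1/3)


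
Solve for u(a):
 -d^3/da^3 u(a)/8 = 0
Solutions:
 u(a) = C1 + C2*a + C3*a^2


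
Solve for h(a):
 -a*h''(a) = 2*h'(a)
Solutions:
 h(a) = C1 + C2/a


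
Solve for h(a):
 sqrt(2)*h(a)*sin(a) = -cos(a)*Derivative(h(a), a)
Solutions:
 h(a) = C1*cos(a)^(sqrt(2))


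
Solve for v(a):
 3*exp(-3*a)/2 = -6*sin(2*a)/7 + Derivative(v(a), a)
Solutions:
 v(a) = C1 - 3*cos(2*a)/7 - exp(-3*a)/2


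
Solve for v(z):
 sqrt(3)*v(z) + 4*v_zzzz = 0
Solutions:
 v(z) = (C1*sin(3^(1/8)*z/2) + C2*cos(3^(1/8)*z/2))*exp(-3^(1/8)*z/2) + (C3*sin(3^(1/8)*z/2) + C4*cos(3^(1/8)*z/2))*exp(3^(1/8)*z/2)


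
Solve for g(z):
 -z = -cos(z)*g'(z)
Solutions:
 g(z) = C1 + Integral(z/cos(z), z)


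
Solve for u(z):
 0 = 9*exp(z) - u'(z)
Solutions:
 u(z) = C1 + 9*exp(z)


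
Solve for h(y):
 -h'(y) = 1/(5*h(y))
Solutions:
 h(y) = -sqrt(C1 - 10*y)/5
 h(y) = sqrt(C1 - 10*y)/5


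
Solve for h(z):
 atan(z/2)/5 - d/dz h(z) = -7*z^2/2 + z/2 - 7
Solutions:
 h(z) = C1 + 7*z^3/6 - z^2/4 + z*atan(z/2)/5 + 7*z - log(z^2 + 4)/5


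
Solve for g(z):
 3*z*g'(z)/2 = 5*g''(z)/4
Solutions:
 g(z) = C1 + C2*erfi(sqrt(15)*z/5)


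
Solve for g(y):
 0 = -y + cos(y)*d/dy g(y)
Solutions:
 g(y) = C1 + Integral(y/cos(y), y)


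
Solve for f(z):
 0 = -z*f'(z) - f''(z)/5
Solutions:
 f(z) = C1 + C2*erf(sqrt(10)*z/2)


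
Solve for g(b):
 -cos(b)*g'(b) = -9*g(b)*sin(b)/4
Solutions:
 g(b) = C1/cos(b)^(9/4)


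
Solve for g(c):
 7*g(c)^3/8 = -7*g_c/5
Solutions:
 g(c) = -2*sqrt(-1/(C1 - 5*c))
 g(c) = 2*sqrt(-1/(C1 - 5*c))


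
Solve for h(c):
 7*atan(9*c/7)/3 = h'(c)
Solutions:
 h(c) = C1 + 7*c*atan(9*c/7)/3 - 49*log(81*c^2 + 49)/54


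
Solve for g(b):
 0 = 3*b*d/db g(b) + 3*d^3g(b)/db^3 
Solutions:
 g(b) = C1 + Integral(C2*airyai(-b) + C3*airybi(-b), b)


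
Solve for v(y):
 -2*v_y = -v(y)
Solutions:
 v(y) = C1*exp(y/2)


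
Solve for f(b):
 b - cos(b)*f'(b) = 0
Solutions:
 f(b) = C1 + Integral(b/cos(b), b)


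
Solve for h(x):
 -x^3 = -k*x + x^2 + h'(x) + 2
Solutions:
 h(x) = C1 + k*x^2/2 - x^4/4 - x^3/3 - 2*x


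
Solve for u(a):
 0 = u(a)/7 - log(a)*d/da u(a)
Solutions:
 u(a) = C1*exp(li(a)/7)


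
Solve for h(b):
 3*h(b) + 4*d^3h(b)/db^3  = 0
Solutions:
 h(b) = C3*exp(-6^(1/3)*b/2) + (C1*sin(2^(1/3)*3^(5/6)*b/4) + C2*cos(2^(1/3)*3^(5/6)*b/4))*exp(6^(1/3)*b/4)


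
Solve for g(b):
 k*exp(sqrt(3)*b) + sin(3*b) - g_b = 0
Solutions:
 g(b) = C1 + sqrt(3)*k*exp(sqrt(3)*b)/3 - cos(3*b)/3


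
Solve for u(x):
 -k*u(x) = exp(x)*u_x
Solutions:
 u(x) = C1*exp(k*exp(-x))


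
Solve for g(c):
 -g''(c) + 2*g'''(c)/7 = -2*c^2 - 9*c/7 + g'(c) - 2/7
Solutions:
 g(c) = C1 + C2*exp(c*(7 - sqrt(105))/4) + C3*exp(c*(7 + sqrt(105))/4) + 2*c^3/3 - 19*c^2/14 + 29*c/7


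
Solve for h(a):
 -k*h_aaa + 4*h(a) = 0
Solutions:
 h(a) = C1*exp(2^(2/3)*a*(1/k)^(1/3)) + C2*exp(2^(2/3)*a*(-1 + sqrt(3)*I)*(1/k)^(1/3)/2) + C3*exp(-2^(2/3)*a*(1 + sqrt(3)*I)*(1/k)^(1/3)/2)


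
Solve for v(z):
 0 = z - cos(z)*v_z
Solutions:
 v(z) = C1 + Integral(z/cos(z), z)


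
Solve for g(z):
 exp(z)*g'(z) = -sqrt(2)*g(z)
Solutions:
 g(z) = C1*exp(sqrt(2)*exp(-z))


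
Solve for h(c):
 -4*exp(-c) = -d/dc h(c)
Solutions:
 h(c) = C1 - 4*exp(-c)


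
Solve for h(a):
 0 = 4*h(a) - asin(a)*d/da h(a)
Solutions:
 h(a) = C1*exp(4*Integral(1/asin(a), a))


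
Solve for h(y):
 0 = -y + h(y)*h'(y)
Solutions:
 h(y) = -sqrt(C1 + y^2)
 h(y) = sqrt(C1 + y^2)


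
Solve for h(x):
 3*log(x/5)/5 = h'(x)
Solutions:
 h(x) = C1 + 3*x*log(x)/5 - 3*x*log(5)/5 - 3*x/5


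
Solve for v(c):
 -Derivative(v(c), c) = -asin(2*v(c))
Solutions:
 Integral(1/asin(2*_y), (_y, v(c))) = C1 + c


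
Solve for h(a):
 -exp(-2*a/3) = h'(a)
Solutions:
 h(a) = C1 + 3*exp(-2*a/3)/2


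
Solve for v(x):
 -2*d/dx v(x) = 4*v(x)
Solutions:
 v(x) = C1*exp(-2*x)


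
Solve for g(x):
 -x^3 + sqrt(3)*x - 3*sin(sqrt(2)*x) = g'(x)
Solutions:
 g(x) = C1 - x^4/4 + sqrt(3)*x^2/2 + 3*sqrt(2)*cos(sqrt(2)*x)/2


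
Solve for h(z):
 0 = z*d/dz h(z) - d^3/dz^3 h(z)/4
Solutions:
 h(z) = C1 + Integral(C2*airyai(2^(2/3)*z) + C3*airybi(2^(2/3)*z), z)


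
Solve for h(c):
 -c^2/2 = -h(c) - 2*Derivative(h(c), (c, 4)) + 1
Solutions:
 h(c) = c^2/2 + (C1*sin(2^(1/4)*c/2) + C2*cos(2^(1/4)*c/2))*exp(-2^(1/4)*c/2) + (C3*sin(2^(1/4)*c/2) + C4*cos(2^(1/4)*c/2))*exp(2^(1/4)*c/2) + 1


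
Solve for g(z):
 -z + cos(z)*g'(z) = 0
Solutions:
 g(z) = C1 + Integral(z/cos(z), z)


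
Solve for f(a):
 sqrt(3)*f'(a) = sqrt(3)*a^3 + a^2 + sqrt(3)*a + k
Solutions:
 f(a) = C1 + a^4/4 + sqrt(3)*a^3/9 + a^2/2 + sqrt(3)*a*k/3


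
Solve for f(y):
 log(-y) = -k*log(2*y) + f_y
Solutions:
 f(y) = C1 + y*(k + 1)*log(y) + y*(-k + k*log(2) - 1 + I*pi)


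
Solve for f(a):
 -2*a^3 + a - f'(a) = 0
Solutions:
 f(a) = C1 - a^4/2 + a^2/2


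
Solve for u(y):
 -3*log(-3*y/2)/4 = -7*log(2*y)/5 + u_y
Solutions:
 u(y) = C1 + 13*y*log(y)/20 + y*(-15*log(3) - 13 + 43*log(2) - 15*I*pi)/20


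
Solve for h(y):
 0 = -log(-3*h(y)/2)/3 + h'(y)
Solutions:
 -3*Integral(1/(log(-_y) - log(2) + log(3)), (_y, h(y))) = C1 - y


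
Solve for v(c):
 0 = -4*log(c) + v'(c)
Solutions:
 v(c) = C1 + 4*c*log(c) - 4*c


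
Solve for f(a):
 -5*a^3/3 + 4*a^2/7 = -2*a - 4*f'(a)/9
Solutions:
 f(a) = C1 + 15*a^4/16 - 3*a^3/7 - 9*a^2/4


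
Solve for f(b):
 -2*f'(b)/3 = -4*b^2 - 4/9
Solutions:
 f(b) = C1 + 2*b^3 + 2*b/3


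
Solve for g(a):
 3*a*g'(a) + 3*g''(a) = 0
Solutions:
 g(a) = C1 + C2*erf(sqrt(2)*a/2)


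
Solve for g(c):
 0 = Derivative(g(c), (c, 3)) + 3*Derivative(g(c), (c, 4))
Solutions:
 g(c) = C1 + C2*c + C3*c^2 + C4*exp(-c/3)


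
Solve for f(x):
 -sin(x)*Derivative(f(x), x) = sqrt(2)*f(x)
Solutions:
 f(x) = C1*(cos(x) + 1)^(sqrt(2)/2)/(cos(x) - 1)^(sqrt(2)/2)


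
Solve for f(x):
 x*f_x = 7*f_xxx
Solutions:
 f(x) = C1 + Integral(C2*airyai(7^(2/3)*x/7) + C3*airybi(7^(2/3)*x/7), x)


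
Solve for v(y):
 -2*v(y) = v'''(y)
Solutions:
 v(y) = C3*exp(-2^(1/3)*y) + (C1*sin(2^(1/3)*sqrt(3)*y/2) + C2*cos(2^(1/3)*sqrt(3)*y/2))*exp(2^(1/3)*y/2)


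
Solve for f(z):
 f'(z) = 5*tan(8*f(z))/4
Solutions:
 f(z) = -asin(C1*exp(10*z))/8 + pi/8
 f(z) = asin(C1*exp(10*z))/8


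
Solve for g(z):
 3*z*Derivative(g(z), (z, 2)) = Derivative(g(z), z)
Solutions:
 g(z) = C1 + C2*z^(4/3)


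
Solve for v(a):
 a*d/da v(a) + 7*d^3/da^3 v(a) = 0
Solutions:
 v(a) = C1 + Integral(C2*airyai(-7^(2/3)*a/7) + C3*airybi(-7^(2/3)*a/7), a)


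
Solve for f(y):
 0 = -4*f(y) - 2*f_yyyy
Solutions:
 f(y) = (C1*sin(2^(3/4)*y/2) + C2*cos(2^(3/4)*y/2))*exp(-2^(3/4)*y/2) + (C3*sin(2^(3/4)*y/2) + C4*cos(2^(3/4)*y/2))*exp(2^(3/4)*y/2)


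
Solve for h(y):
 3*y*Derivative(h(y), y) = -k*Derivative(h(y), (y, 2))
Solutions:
 h(y) = C1 + C2*sqrt(k)*erf(sqrt(6)*y*sqrt(1/k)/2)


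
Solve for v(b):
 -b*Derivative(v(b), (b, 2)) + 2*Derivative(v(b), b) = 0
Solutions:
 v(b) = C1 + C2*b^3


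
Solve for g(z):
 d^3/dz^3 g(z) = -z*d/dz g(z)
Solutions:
 g(z) = C1 + Integral(C2*airyai(-z) + C3*airybi(-z), z)


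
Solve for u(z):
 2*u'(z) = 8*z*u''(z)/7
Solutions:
 u(z) = C1 + C2*z^(11/4)


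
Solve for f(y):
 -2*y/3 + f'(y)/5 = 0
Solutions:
 f(y) = C1 + 5*y^2/3


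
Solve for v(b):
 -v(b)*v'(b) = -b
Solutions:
 v(b) = -sqrt(C1 + b^2)
 v(b) = sqrt(C1 + b^2)


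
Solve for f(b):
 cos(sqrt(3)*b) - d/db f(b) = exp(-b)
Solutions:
 f(b) = C1 + sqrt(3)*sin(sqrt(3)*b)/3 + exp(-b)


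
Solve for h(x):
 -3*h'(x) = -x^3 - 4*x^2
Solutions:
 h(x) = C1 + x^4/12 + 4*x^3/9


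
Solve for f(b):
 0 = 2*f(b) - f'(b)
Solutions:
 f(b) = C1*exp(2*b)


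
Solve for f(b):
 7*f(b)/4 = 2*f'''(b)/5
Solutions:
 f(b) = C3*exp(35^(1/3)*b/2) + (C1*sin(sqrt(3)*35^(1/3)*b/4) + C2*cos(sqrt(3)*35^(1/3)*b/4))*exp(-35^(1/3)*b/4)


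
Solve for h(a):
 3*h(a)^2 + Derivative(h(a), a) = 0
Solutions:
 h(a) = 1/(C1 + 3*a)


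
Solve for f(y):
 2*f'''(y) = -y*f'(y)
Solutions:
 f(y) = C1 + Integral(C2*airyai(-2^(2/3)*y/2) + C3*airybi(-2^(2/3)*y/2), y)


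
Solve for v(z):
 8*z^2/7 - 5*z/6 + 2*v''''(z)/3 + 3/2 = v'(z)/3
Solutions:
 v(z) = C1 + C4*exp(2^(2/3)*z/2) + 8*z^3/7 - 5*z^2/4 + 9*z/2 + (C2*sin(2^(2/3)*sqrt(3)*z/4) + C3*cos(2^(2/3)*sqrt(3)*z/4))*exp(-2^(2/3)*z/4)


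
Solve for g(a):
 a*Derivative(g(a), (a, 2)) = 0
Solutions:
 g(a) = C1 + C2*a


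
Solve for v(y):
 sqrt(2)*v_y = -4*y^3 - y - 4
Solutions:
 v(y) = C1 - sqrt(2)*y^4/2 - sqrt(2)*y^2/4 - 2*sqrt(2)*y


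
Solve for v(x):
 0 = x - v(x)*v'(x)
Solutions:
 v(x) = -sqrt(C1 + x^2)
 v(x) = sqrt(C1 + x^2)


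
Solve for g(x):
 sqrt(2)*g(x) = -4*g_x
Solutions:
 g(x) = C1*exp(-sqrt(2)*x/4)


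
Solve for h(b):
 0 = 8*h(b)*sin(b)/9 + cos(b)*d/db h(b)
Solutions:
 h(b) = C1*cos(b)^(8/9)


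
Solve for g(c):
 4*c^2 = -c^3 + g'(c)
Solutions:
 g(c) = C1 + c^4/4 + 4*c^3/3


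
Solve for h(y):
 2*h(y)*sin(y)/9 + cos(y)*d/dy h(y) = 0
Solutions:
 h(y) = C1*cos(y)^(2/9)


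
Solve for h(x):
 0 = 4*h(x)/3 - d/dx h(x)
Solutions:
 h(x) = C1*exp(4*x/3)


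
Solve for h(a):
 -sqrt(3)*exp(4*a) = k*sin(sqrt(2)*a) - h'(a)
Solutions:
 h(a) = C1 - sqrt(2)*k*cos(sqrt(2)*a)/2 + sqrt(3)*exp(4*a)/4


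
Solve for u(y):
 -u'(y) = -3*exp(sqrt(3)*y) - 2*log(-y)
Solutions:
 u(y) = C1 + 2*y*log(-y) - 2*y + sqrt(3)*exp(sqrt(3)*y)


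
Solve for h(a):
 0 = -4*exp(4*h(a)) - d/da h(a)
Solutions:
 h(a) = log(-I*(1/(C1 + 16*a))^(1/4))
 h(a) = log(I*(1/(C1 + 16*a))^(1/4))
 h(a) = log(-(1/(C1 + 16*a))^(1/4))
 h(a) = log(1/(C1 + 16*a))/4


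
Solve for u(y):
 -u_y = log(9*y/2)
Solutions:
 u(y) = C1 - y*log(y) + y*log(2/9) + y


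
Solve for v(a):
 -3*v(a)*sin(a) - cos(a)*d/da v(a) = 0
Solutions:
 v(a) = C1*cos(a)^3


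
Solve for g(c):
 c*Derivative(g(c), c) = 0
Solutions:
 g(c) = C1


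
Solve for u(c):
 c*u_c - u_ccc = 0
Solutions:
 u(c) = C1 + Integral(C2*airyai(c) + C3*airybi(c), c)


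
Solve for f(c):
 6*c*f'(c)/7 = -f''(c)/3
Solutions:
 f(c) = C1 + C2*erf(3*sqrt(7)*c/7)


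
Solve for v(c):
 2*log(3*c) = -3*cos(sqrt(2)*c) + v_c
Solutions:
 v(c) = C1 + 2*c*log(c) - 2*c + 2*c*log(3) + 3*sqrt(2)*sin(sqrt(2)*c)/2


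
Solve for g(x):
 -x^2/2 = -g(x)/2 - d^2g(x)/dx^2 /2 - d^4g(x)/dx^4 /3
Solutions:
 g(x) = x^2 + (C1*sin(2^(3/4)*3^(1/4)*x*cos(atan(sqrt(15)/3)/2)/2) + C2*cos(2^(3/4)*3^(1/4)*x*cos(atan(sqrt(15)/3)/2)/2))*exp(-2^(3/4)*3^(1/4)*x*sin(atan(sqrt(15)/3)/2)/2) + (C3*sin(2^(3/4)*3^(1/4)*x*cos(atan(sqrt(15)/3)/2)/2) + C4*cos(2^(3/4)*3^(1/4)*x*cos(atan(sqrt(15)/3)/2)/2))*exp(2^(3/4)*3^(1/4)*x*sin(atan(sqrt(15)/3)/2)/2) - 2


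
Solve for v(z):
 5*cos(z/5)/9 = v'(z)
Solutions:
 v(z) = C1 + 25*sin(z/5)/9


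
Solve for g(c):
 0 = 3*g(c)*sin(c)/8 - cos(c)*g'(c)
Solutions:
 g(c) = C1/cos(c)^(3/8)


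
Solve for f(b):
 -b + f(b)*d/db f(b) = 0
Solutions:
 f(b) = -sqrt(C1 + b^2)
 f(b) = sqrt(C1 + b^2)


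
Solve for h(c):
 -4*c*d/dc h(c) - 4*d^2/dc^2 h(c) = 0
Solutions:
 h(c) = C1 + C2*erf(sqrt(2)*c/2)


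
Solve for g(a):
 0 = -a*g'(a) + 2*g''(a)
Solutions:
 g(a) = C1 + C2*erfi(a/2)


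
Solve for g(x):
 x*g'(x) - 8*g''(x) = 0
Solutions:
 g(x) = C1 + C2*erfi(x/4)


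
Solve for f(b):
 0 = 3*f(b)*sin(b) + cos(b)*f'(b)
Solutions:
 f(b) = C1*cos(b)^3


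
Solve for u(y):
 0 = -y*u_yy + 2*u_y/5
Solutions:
 u(y) = C1 + C2*y^(7/5)


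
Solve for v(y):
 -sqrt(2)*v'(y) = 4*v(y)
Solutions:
 v(y) = C1*exp(-2*sqrt(2)*y)


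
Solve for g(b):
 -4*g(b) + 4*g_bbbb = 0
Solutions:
 g(b) = C1*exp(-b) + C2*exp(b) + C3*sin(b) + C4*cos(b)


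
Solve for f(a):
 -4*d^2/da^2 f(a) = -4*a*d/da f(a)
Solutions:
 f(a) = C1 + C2*erfi(sqrt(2)*a/2)


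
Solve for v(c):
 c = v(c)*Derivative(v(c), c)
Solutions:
 v(c) = -sqrt(C1 + c^2)
 v(c) = sqrt(C1 + c^2)


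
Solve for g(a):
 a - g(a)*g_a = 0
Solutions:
 g(a) = -sqrt(C1 + a^2)
 g(a) = sqrt(C1 + a^2)


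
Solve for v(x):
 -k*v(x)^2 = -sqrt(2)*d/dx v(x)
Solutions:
 v(x) = -2/(C1 + sqrt(2)*k*x)


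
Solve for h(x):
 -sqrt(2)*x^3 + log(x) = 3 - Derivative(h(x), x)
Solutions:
 h(x) = C1 + sqrt(2)*x^4/4 - x*log(x) + 4*x


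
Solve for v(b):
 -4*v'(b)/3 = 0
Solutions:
 v(b) = C1


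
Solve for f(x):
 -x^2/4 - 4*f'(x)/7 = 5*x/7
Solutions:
 f(x) = C1 - 7*x^3/48 - 5*x^2/8


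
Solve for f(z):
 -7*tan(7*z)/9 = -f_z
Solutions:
 f(z) = C1 - log(cos(7*z))/9


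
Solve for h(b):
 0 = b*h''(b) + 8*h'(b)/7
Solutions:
 h(b) = C1 + C2/b^(1/7)


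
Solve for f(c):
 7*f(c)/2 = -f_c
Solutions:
 f(c) = C1*exp(-7*c/2)


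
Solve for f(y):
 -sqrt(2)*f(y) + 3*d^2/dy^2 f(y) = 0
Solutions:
 f(y) = C1*exp(-2^(1/4)*sqrt(3)*y/3) + C2*exp(2^(1/4)*sqrt(3)*y/3)


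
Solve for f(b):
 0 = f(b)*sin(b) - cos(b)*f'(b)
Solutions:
 f(b) = C1/cos(b)


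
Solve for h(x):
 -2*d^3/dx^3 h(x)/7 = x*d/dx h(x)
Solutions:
 h(x) = C1 + Integral(C2*airyai(-2^(2/3)*7^(1/3)*x/2) + C3*airybi(-2^(2/3)*7^(1/3)*x/2), x)


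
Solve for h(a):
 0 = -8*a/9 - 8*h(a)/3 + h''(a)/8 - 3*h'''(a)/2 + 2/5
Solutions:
 h(a) = C1*exp(a*((288*sqrt(20735) + 41471)^(-1/3) + 2 + (288*sqrt(20735) + 41471)^(1/3))/72)*sin(sqrt(3)*a*(-(288*sqrt(20735) + 41471)^(1/3) + (288*sqrt(20735) + 41471)^(-1/3))/72) + C2*exp(a*((288*sqrt(20735) + 41471)^(-1/3) + 2 + (288*sqrt(20735) + 41471)^(1/3))/72)*cos(sqrt(3)*a*(-(288*sqrt(20735) + 41471)^(1/3) + (288*sqrt(20735) + 41471)^(-1/3))/72) + C3*exp(a*(-(288*sqrt(20735) + 41471)^(1/3) - 1/(288*sqrt(20735) + 41471)^(1/3) + 1)/36) - a/3 + 3/20


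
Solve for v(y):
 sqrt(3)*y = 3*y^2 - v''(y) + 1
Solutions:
 v(y) = C1 + C2*y + y^4/4 - sqrt(3)*y^3/6 + y^2/2


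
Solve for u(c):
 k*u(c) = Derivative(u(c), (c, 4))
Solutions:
 u(c) = C1*exp(-c*k^(1/4)) + C2*exp(c*k^(1/4)) + C3*exp(-I*c*k^(1/4)) + C4*exp(I*c*k^(1/4))


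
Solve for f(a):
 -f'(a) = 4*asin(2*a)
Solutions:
 f(a) = C1 - 4*a*asin(2*a) - 2*sqrt(1 - 4*a^2)


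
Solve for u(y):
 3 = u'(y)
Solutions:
 u(y) = C1 + 3*y


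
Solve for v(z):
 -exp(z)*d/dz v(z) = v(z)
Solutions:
 v(z) = C1*exp(exp(-z))


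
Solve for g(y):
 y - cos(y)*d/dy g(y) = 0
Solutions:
 g(y) = C1 + Integral(y/cos(y), y)


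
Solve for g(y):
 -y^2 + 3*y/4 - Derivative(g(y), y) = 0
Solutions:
 g(y) = C1 - y^3/3 + 3*y^2/8


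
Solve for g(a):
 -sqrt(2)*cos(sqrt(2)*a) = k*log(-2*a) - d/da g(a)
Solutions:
 g(a) = C1 + a*k*(log(-a) - 1) + a*k*log(2) + sin(sqrt(2)*a)


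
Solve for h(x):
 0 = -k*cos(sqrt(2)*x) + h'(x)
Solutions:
 h(x) = C1 + sqrt(2)*k*sin(sqrt(2)*x)/2


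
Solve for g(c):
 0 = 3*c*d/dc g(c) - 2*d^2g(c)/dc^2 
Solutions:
 g(c) = C1 + C2*erfi(sqrt(3)*c/2)


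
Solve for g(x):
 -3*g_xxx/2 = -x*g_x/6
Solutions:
 g(x) = C1 + Integral(C2*airyai(3^(1/3)*x/3) + C3*airybi(3^(1/3)*x/3), x)


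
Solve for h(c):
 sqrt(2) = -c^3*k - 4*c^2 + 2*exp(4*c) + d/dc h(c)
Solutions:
 h(c) = C1 + c^4*k/4 + 4*c^3/3 + sqrt(2)*c - exp(4*c)/2


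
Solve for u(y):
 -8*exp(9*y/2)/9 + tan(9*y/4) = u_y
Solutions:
 u(y) = C1 - 16*exp(9*y/2)/81 - 4*log(cos(9*y/4))/9


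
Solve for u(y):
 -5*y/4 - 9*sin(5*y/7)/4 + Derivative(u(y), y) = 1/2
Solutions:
 u(y) = C1 + 5*y^2/8 + y/2 - 63*cos(5*y/7)/20


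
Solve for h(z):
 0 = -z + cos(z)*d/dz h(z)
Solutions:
 h(z) = C1 + Integral(z/cos(z), z)


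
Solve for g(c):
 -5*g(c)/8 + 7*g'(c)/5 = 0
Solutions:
 g(c) = C1*exp(25*c/56)


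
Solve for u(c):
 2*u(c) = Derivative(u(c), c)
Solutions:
 u(c) = C1*exp(2*c)


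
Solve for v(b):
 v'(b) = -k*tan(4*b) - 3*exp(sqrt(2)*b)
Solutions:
 v(b) = C1 + k*log(cos(4*b))/4 - 3*sqrt(2)*exp(sqrt(2)*b)/2


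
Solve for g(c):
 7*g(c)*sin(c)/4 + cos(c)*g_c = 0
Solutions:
 g(c) = C1*cos(c)^(7/4)


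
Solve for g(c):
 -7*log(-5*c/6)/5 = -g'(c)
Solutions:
 g(c) = C1 + 7*c*log(-c)/5 + 7*c*(-log(6) - 1 + log(5))/5


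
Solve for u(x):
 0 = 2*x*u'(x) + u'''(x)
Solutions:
 u(x) = C1 + Integral(C2*airyai(-2^(1/3)*x) + C3*airybi(-2^(1/3)*x), x)


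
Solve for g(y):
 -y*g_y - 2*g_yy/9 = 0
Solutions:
 g(y) = C1 + C2*erf(3*y/2)


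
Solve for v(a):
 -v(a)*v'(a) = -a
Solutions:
 v(a) = -sqrt(C1 + a^2)
 v(a) = sqrt(C1 + a^2)


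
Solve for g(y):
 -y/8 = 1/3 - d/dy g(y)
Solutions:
 g(y) = C1 + y^2/16 + y/3


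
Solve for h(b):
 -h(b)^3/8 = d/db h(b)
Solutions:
 h(b) = -2*sqrt(-1/(C1 - b))
 h(b) = 2*sqrt(-1/(C1 - b))


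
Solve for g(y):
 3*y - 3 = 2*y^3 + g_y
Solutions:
 g(y) = C1 - y^4/2 + 3*y^2/2 - 3*y


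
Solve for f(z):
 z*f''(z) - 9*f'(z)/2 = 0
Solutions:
 f(z) = C1 + C2*z^(11/2)


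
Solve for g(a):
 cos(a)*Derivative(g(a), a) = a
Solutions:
 g(a) = C1 + Integral(a/cos(a), a)


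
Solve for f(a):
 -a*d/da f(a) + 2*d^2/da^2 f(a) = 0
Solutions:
 f(a) = C1 + C2*erfi(a/2)


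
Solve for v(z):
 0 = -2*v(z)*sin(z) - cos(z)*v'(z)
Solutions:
 v(z) = C1*cos(z)^2


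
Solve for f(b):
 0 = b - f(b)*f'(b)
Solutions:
 f(b) = -sqrt(C1 + b^2)
 f(b) = sqrt(C1 + b^2)


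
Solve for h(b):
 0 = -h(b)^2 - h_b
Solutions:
 h(b) = 1/(C1 + b)


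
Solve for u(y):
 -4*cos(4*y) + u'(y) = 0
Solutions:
 u(y) = C1 + sin(4*y)


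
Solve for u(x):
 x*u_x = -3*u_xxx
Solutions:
 u(x) = C1 + Integral(C2*airyai(-3^(2/3)*x/3) + C3*airybi(-3^(2/3)*x/3), x)


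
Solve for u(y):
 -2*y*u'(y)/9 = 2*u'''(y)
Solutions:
 u(y) = C1 + Integral(C2*airyai(-3^(1/3)*y/3) + C3*airybi(-3^(1/3)*y/3), y)


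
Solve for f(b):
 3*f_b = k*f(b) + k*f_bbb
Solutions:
 f(b) = C1*exp(-2^(1/3)*b*(2^(1/3)*(sqrt(1 - 4/k^3) + 1)^(1/3)/2 + 1/(k*(sqrt(1 - 4/k^3) + 1)^(1/3)))) + C2*exp(2^(1/3)*b*(2^(1/3)*(sqrt(1 - 4/k^3) + 1)^(1/3)/4 - 2^(1/3)*sqrt(3)*I*(sqrt(1 - 4/k^3) + 1)^(1/3)/4 - 2/(k*(-1 + sqrt(3)*I)*(sqrt(1 - 4/k^3) + 1)^(1/3)))) + C3*exp(2^(1/3)*b*(2^(1/3)*(sqrt(1 - 4/k^3) + 1)^(1/3)/4 + 2^(1/3)*sqrt(3)*I*(sqrt(1 - 4/k^3) + 1)^(1/3)/4 + 2/(k*(1 + sqrt(3)*I)*(sqrt(1 - 4/k^3) + 1)^(1/3))))


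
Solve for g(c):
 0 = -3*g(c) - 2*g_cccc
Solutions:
 g(c) = (C1*sin(6^(1/4)*c/2) + C2*cos(6^(1/4)*c/2))*exp(-6^(1/4)*c/2) + (C3*sin(6^(1/4)*c/2) + C4*cos(6^(1/4)*c/2))*exp(6^(1/4)*c/2)


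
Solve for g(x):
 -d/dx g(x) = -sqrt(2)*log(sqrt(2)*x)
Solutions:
 g(x) = C1 + sqrt(2)*x*log(x) - sqrt(2)*x + sqrt(2)*x*log(2)/2


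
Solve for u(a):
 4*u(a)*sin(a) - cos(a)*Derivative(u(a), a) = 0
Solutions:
 u(a) = C1/cos(a)^4


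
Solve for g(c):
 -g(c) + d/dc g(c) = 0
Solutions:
 g(c) = C1*exp(c)


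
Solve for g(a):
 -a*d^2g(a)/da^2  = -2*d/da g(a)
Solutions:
 g(a) = C1 + C2*a^3


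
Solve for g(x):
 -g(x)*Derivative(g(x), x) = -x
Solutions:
 g(x) = -sqrt(C1 + x^2)
 g(x) = sqrt(C1 + x^2)


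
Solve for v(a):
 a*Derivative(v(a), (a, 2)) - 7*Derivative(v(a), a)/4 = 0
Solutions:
 v(a) = C1 + C2*a^(11/4)


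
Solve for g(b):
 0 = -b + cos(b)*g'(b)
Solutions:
 g(b) = C1 + Integral(b/cos(b), b)


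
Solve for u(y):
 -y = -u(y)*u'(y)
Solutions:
 u(y) = -sqrt(C1 + y^2)
 u(y) = sqrt(C1 + y^2)


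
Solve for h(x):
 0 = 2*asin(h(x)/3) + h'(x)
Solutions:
 Integral(1/asin(_y/3), (_y, h(x))) = C1 - 2*x


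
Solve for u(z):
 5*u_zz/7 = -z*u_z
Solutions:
 u(z) = C1 + C2*erf(sqrt(70)*z/10)


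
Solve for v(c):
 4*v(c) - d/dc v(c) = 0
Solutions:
 v(c) = C1*exp(4*c)


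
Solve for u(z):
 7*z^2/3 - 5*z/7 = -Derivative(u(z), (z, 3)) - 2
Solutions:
 u(z) = C1 + C2*z + C3*z^2 - 7*z^5/180 + 5*z^4/168 - z^3/3


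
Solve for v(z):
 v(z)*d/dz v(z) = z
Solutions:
 v(z) = -sqrt(C1 + z^2)
 v(z) = sqrt(C1 + z^2)


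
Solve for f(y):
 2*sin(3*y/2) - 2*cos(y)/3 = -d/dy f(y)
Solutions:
 f(y) = C1 + 2*sin(y)/3 + 4*cos(3*y/2)/3


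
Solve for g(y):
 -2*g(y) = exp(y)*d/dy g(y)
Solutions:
 g(y) = C1*exp(2*exp(-y))


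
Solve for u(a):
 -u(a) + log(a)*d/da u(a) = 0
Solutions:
 u(a) = C1*exp(li(a))


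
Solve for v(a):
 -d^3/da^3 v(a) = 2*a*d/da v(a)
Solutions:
 v(a) = C1 + Integral(C2*airyai(-2^(1/3)*a) + C3*airybi(-2^(1/3)*a), a)


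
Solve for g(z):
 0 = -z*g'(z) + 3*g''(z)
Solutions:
 g(z) = C1 + C2*erfi(sqrt(6)*z/6)


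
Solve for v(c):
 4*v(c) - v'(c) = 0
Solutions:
 v(c) = C1*exp(4*c)


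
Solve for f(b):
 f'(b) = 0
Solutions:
 f(b) = C1


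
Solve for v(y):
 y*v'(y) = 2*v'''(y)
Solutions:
 v(y) = C1 + Integral(C2*airyai(2^(2/3)*y/2) + C3*airybi(2^(2/3)*y/2), y)


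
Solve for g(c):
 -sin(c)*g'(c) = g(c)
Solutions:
 g(c) = C1*sqrt(cos(c) + 1)/sqrt(cos(c) - 1)


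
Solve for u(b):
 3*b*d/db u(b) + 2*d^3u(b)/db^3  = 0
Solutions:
 u(b) = C1 + Integral(C2*airyai(-2^(2/3)*3^(1/3)*b/2) + C3*airybi(-2^(2/3)*3^(1/3)*b/2), b)


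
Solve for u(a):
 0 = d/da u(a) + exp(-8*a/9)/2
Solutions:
 u(a) = C1 + 9*exp(-8*a/9)/16


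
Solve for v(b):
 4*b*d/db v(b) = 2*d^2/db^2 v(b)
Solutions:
 v(b) = C1 + C2*erfi(b)


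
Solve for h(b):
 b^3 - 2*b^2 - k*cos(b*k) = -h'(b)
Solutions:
 h(b) = C1 - b^4/4 + 2*b^3/3 + sin(b*k)


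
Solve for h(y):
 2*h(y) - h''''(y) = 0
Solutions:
 h(y) = C1*exp(-2^(1/4)*y) + C2*exp(2^(1/4)*y) + C3*sin(2^(1/4)*y) + C4*cos(2^(1/4)*y)


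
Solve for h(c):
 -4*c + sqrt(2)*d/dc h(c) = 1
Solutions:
 h(c) = C1 + sqrt(2)*c^2 + sqrt(2)*c/2


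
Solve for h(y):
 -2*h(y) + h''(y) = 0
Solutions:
 h(y) = C1*exp(-sqrt(2)*y) + C2*exp(sqrt(2)*y)


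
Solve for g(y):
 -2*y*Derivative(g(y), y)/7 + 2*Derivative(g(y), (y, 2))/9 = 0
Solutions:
 g(y) = C1 + C2*erfi(3*sqrt(14)*y/14)


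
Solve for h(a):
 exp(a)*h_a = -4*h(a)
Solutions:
 h(a) = C1*exp(4*exp(-a))


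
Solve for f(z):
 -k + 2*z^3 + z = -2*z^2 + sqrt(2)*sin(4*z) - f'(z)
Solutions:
 f(z) = C1 + k*z - z^4/2 - 2*z^3/3 - z^2/2 - sqrt(2)*cos(4*z)/4


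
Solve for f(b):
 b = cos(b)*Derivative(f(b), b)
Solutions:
 f(b) = C1 + Integral(b/cos(b), b)


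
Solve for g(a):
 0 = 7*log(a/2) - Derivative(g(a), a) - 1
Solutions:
 g(a) = C1 + 7*a*log(a) - 8*a - a*log(128)


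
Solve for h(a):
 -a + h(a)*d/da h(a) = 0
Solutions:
 h(a) = -sqrt(C1 + a^2)
 h(a) = sqrt(C1 + a^2)


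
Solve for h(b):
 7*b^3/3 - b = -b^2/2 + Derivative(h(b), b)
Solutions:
 h(b) = C1 + 7*b^4/12 + b^3/6 - b^2/2


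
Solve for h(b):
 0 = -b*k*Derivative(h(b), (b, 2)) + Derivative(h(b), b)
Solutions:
 h(b) = C1 + b^(((re(k) + 1)*re(k) + im(k)^2)/(re(k)^2 + im(k)^2))*(C2*sin(log(b)*Abs(im(k))/(re(k)^2 + im(k)^2)) + C3*cos(log(b)*im(k)/(re(k)^2 + im(k)^2)))


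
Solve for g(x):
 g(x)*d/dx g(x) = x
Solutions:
 g(x) = -sqrt(C1 + x^2)
 g(x) = sqrt(C1 + x^2)


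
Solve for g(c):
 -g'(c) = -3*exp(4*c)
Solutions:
 g(c) = C1 + 3*exp(4*c)/4


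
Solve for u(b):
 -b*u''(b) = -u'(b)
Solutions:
 u(b) = C1 + C2*b^2


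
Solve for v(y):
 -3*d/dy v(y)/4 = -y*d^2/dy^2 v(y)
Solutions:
 v(y) = C1 + C2*y^(7/4)


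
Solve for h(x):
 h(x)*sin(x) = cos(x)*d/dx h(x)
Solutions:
 h(x) = C1/cos(x)


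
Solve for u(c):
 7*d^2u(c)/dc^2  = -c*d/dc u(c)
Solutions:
 u(c) = C1 + C2*erf(sqrt(14)*c/14)


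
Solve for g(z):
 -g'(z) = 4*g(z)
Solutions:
 g(z) = C1*exp(-4*z)


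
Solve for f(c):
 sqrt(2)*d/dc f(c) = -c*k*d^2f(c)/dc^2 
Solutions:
 f(c) = C1 + c^(((re(k) - sqrt(2))*re(k) + im(k)^2)/(re(k)^2 + im(k)^2))*(C2*sin(sqrt(2)*log(c)*Abs(im(k))/(re(k)^2 + im(k)^2)) + C3*cos(sqrt(2)*log(c)*im(k)/(re(k)^2 + im(k)^2)))


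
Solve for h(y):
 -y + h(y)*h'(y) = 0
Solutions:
 h(y) = -sqrt(C1 + y^2)
 h(y) = sqrt(C1 + y^2)


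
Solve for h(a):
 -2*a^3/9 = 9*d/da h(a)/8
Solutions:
 h(a) = C1 - 4*a^4/81


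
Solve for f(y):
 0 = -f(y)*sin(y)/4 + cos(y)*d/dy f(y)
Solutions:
 f(y) = C1/cos(y)^(1/4)


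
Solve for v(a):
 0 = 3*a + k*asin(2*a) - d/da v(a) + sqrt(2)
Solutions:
 v(a) = C1 + 3*a^2/2 + sqrt(2)*a + k*(a*asin(2*a) + sqrt(1 - 4*a^2)/2)


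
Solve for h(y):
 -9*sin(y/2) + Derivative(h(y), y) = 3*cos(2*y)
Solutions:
 h(y) = C1 + 3*sin(2*y)/2 - 18*cos(y/2)


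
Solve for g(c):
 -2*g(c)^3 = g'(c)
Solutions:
 g(c) = -sqrt(2)*sqrt(-1/(C1 - 2*c))/2
 g(c) = sqrt(2)*sqrt(-1/(C1 - 2*c))/2


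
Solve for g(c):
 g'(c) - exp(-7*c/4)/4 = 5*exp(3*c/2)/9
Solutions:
 g(c) = C1 + 10*exp(3*c/2)/27 - exp(-7*c/4)/7


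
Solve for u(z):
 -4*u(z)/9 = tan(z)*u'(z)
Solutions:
 u(z) = C1/sin(z)^(4/9)


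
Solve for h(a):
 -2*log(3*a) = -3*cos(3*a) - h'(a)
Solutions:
 h(a) = C1 + 2*a*log(a) - 2*a + 2*a*log(3) - sin(3*a)


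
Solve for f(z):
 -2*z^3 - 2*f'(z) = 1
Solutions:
 f(z) = C1 - z^4/4 - z/2


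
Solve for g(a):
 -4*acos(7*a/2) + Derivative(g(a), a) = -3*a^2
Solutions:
 g(a) = C1 - a^3 + 4*a*acos(7*a/2) - 4*sqrt(4 - 49*a^2)/7


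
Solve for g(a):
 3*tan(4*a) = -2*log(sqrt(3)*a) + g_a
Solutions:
 g(a) = C1 + 2*a*log(a) - 2*a + a*log(3) - 3*log(cos(4*a))/4


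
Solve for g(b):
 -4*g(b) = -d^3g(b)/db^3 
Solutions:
 g(b) = C3*exp(2^(2/3)*b) + (C1*sin(2^(2/3)*sqrt(3)*b/2) + C2*cos(2^(2/3)*sqrt(3)*b/2))*exp(-2^(2/3)*b/2)


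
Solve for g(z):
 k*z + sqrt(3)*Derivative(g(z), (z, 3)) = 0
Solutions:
 g(z) = C1 + C2*z + C3*z^2 - sqrt(3)*k*z^4/72


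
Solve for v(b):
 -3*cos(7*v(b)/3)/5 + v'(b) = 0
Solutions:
 -3*b/5 - 3*log(sin(7*v(b)/3) - 1)/14 + 3*log(sin(7*v(b)/3) + 1)/14 = C1


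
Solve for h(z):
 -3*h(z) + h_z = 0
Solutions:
 h(z) = C1*exp(3*z)


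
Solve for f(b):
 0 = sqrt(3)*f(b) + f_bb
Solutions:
 f(b) = C1*sin(3^(1/4)*b) + C2*cos(3^(1/4)*b)


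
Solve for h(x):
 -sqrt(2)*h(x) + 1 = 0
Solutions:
 h(x) = sqrt(2)/2


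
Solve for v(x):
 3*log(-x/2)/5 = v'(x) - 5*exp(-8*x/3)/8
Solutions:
 v(x) = C1 + 3*x*log(-x)/5 + 3*x*(-1 - log(2))/5 - 15*exp(-8*x/3)/64


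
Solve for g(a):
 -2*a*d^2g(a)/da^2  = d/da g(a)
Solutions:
 g(a) = C1 + C2*sqrt(a)


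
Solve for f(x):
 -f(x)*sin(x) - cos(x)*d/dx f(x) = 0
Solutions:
 f(x) = C1*cos(x)


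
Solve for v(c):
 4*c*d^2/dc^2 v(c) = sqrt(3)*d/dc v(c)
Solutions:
 v(c) = C1 + C2*c^(sqrt(3)/4 + 1)


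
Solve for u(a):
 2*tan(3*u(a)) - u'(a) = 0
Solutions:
 u(a) = -asin(C1*exp(6*a))/3 + pi/3
 u(a) = asin(C1*exp(6*a))/3


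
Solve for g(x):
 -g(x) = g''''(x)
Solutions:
 g(x) = (C1*sin(sqrt(2)*x/2) + C2*cos(sqrt(2)*x/2))*exp(-sqrt(2)*x/2) + (C3*sin(sqrt(2)*x/2) + C4*cos(sqrt(2)*x/2))*exp(sqrt(2)*x/2)


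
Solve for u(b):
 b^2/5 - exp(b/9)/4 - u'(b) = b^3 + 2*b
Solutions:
 u(b) = C1 - b^4/4 + b^3/15 - b^2 - 9*exp(b/9)/4


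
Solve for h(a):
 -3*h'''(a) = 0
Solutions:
 h(a) = C1 + C2*a + C3*a^2


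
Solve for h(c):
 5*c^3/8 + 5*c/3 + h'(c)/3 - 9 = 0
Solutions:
 h(c) = C1 - 15*c^4/32 - 5*c^2/2 + 27*c


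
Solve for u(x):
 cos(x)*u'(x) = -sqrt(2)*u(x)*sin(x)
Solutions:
 u(x) = C1*cos(x)^(sqrt(2))


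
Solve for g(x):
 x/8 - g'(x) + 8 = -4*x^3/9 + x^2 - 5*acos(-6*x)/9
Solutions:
 g(x) = C1 + x^4/9 - x^3/3 + x^2/16 + 5*x*acos(-6*x)/9 + 8*x + 5*sqrt(1 - 36*x^2)/54


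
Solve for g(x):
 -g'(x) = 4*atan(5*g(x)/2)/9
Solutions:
 Integral(1/atan(5*_y/2), (_y, g(x))) = C1 - 4*x/9


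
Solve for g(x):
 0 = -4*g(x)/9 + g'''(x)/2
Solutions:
 g(x) = C3*exp(2*3^(1/3)*x/3) + (C1*sin(3^(5/6)*x/3) + C2*cos(3^(5/6)*x/3))*exp(-3^(1/3)*x/3)


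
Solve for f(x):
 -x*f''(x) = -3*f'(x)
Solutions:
 f(x) = C1 + C2*x^4


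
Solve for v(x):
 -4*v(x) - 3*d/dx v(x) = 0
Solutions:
 v(x) = C1*exp(-4*x/3)


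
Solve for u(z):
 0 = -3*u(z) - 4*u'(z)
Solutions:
 u(z) = C1*exp(-3*z/4)


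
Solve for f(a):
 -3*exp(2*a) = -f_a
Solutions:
 f(a) = C1 + 3*exp(2*a)/2


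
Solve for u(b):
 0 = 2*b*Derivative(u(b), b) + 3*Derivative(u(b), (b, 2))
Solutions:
 u(b) = C1 + C2*erf(sqrt(3)*b/3)


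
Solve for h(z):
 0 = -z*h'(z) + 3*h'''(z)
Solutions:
 h(z) = C1 + Integral(C2*airyai(3^(2/3)*z/3) + C3*airybi(3^(2/3)*z/3), z)


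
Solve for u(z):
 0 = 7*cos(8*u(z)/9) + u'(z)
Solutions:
 7*z - 9*log(sin(8*u(z)/9) - 1)/16 + 9*log(sin(8*u(z)/9) + 1)/16 = C1


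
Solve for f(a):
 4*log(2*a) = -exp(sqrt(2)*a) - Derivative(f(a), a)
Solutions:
 f(a) = C1 - 4*a*log(a) + 4*a*(1 - log(2)) - sqrt(2)*exp(sqrt(2)*a)/2


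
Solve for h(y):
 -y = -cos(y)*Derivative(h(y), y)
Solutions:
 h(y) = C1 + Integral(y/cos(y), y)


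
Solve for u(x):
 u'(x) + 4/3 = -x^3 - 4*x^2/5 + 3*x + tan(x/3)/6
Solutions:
 u(x) = C1 - x^4/4 - 4*x^3/15 + 3*x^2/2 - 4*x/3 - log(cos(x/3))/2


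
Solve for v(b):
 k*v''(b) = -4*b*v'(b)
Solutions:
 v(b) = C1 + C2*sqrt(k)*erf(sqrt(2)*b*sqrt(1/k))


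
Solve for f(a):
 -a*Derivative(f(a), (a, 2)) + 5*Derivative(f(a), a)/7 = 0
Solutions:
 f(a) = C1 + C2*a^(12/7)


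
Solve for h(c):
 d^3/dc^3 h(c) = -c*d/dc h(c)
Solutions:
 h(c) = C1 + Integral(C2*airyai(-c) + C3*airybi(-c), c)


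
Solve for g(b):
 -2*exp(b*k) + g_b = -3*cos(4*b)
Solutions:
 g(b) = C1 - 3*sin(4*b)/4 + 2*exp(b*k)/k


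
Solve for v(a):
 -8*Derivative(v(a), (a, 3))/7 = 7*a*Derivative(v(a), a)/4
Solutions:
 v(a) = C1 + Integral(C2*airyai(-2^(1/3)*7^(2/3)*a/4) + C3*airybi(-2^(1/3)*7^(2/3)*a/4), a)


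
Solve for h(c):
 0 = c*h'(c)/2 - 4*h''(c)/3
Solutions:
 h(c) = C1 + C2*erfi(sqrt(3)*c/4)


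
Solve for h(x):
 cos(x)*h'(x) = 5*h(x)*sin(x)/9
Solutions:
 h(x) = C1/cos(x)^(5/9)


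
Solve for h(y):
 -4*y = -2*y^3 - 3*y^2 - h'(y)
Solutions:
 h(y) = C1 - y^4/2 - y^3 + 2*y^2


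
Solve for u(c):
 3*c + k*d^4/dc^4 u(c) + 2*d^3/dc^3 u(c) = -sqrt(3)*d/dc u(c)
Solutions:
 u(c) = C1 + C2*exp(-c*((sqrt(((27*sqrt(3) + 16/k^2)^2 - 256/k^4)/k^2)/2 + 27*sqrt(3)/(2*k) + 8/k^3)^(1/3) + 2/k + 4/(k^2*(sqrt(((27*sqrt(3) + 16/k^2)^2 - 256/k^4)/k^2)/2 + 27*sqrt(3)/(2*k) + 8/k^3)^(1/3)))/3) + C3*exp(c*((sqrt(((27*sqrt(3) + 16/k^2)^2 - 256/k^4)/k^2)/2 + 27*sqrt(3)/(2*k) + 8/k^3)^(1/3) - sqrt(3)*I*(sqrt(((27*sqrt(3) + 16/k^2)^2 - 256/k^4)/k^2)/2 + 27*sqrt(3)/(2*k) + 8/k^3)^(1/3) - 4/k - 16/(k^2*(-1 + sqrt(3)*I)*(sqrt(((27*sqrt(3) + 16/k^2)^2 - 256/k^4)/k^2)/2 + 27*sqrt(3)/(2*k) + 8/k^3)^(1/3)))/6) + C4*exp(c*((sqrt(((27*sqrt(3) + 16/k^2)^2 - 256/k^4)/k^2)/2 + 27*sqrt(3)/(2*k) + 8/k^3)^(1/3) + sqrt(3)*I*(sqrt(((27*sqrt(3) + 16/k^2)^2 - 256/k^4)/k^2)/2 + 27*sqrt(3)/(2*k) + 8/k^3)^(1/3) - 4/k + 16/(k^2*(1 + sqrt(3)*I)*(sqrt(((27*sqrt(3) + 16/k^2)^2 - 256/k^4)/k^2)/2 + 27*sqrt(3)/(2*k) + 8/k^3)^(1/3)))/6) - sqrt(3)*c^2/2


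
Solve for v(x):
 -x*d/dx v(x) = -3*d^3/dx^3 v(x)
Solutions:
 v(x) = C1 + Integral(C2*airyai(3^(2/3)*x/3) + C3*airybi(3^(2/3)*x/3), x)


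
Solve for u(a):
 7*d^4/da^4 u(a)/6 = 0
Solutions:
 u(a) = C1 + C2*a + C3*a^2 + C4*a^3


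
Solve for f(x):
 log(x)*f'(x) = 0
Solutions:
 f(x) = C1


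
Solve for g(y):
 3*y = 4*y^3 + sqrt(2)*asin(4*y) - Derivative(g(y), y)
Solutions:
 g(y) = C1 + y^4 - 3*y^2/2 + sqrt(2)*(y*asin(4*y) + sqrt(1 - 16*y^2)/4)


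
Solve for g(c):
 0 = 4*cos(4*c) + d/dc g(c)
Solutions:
 g(c) = C1 - sin(4*c)


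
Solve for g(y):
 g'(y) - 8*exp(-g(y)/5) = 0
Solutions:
 g(y) = 5*log(C1 + 8*y/5)


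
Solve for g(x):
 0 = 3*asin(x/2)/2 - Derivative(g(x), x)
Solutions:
 g(x) = C1 + 3*x*asin(x/2)/2 + 3*sqrt(4 - x^2)/2


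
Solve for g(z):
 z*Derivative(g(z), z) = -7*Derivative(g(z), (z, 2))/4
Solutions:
 g(z) = C1 + C2*erf(sqrt(14)*z/7)


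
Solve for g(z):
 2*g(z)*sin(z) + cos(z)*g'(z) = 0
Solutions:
 g(z) = C1*cos(z)^2


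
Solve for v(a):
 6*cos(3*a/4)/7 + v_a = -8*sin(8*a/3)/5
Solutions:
 v(a) = C1 - 8*sin(3*a/4)/7 + 3*cos(8*a/3)/5


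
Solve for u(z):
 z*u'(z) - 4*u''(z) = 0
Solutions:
 u(z) = C1 + C2*erfi(sqrt(2)*z/4)


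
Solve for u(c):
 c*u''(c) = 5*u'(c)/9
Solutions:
 u(c) = C1 + C2*c^(14/9)


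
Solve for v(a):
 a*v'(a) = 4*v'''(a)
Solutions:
 v(a) = C1 + Integral(C2*airyai(2^(1/3)*a/2) + C3*airybi(2^(1/3)*a/2), a)


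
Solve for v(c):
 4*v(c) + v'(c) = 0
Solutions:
 v(c) = C1*exp(-4*c)


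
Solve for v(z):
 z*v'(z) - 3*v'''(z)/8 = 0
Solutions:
 v(z) = C1 + Integral(C2*airyai(2*3^(2/3)*z/3) + C3*airybi(2*3^(2/3)*z/3), z)
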